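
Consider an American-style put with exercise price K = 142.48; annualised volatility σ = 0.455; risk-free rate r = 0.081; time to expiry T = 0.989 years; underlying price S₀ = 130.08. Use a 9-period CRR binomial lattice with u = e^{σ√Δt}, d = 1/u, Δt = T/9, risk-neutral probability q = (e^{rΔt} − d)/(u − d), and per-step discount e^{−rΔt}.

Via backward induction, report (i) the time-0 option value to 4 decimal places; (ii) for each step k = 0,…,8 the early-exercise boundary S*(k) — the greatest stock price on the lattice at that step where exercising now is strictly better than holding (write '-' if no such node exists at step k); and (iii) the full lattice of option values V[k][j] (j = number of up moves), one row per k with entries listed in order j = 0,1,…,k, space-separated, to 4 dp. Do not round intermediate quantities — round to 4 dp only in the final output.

price = 25.9324
boundary = - - - 82.7364 96.2058 82.7364 96.2058 82.7364 96.2058
tree:
25.9324
35.3381 16.6879
46.7125 24.2309 9.1995
59.7436 34.1008 14.4760 3.9163
71.3273 46.2742 22.1458 6.8164 0.9916
81.2891 59.7436 32.7165 11.6290 1.9691 0.0000
89.8562 71.3273 46.2742 19.3063 3.9099 0.0000 0.0000
97.2239 81.2891 59.7436 30.8200 7.7638 0.0000 0.0000 0.0000
103.5600 89.8562 71.3273 46.2742 15.4164 0.0000 0.0000 0.0000 0.0000
109.0090 97.2239 81.2891 59.7436 30.6120 0.0000 0.0000 0.0000 0.0000 0.0000

Δt=0.10989  u=1.16280  d=0.85999  q=0.49189  discount=0.99114
step 9 (expiry): payoffs max(K−S,0) = 109.0090 97.2239 81.2891 59.7436 30.6120 0.0000 0.0000 0.0000 0.0000 0.0000
step 8: (k=8,j=0): S=38.9200, (K−S)⁺=103.5600, hold=102.2974 ⇒ V=103.5600 exercise | (k=8,j=1): S=52.6238, (K−S)⁺=89.8562, hold=88.5936 ⇒ V=89.8562 exercise | (k=8,j=2): S=71.1527, (K−S)⁺=71.3273, hold=70.0647 ⇒ V=71.3273 exercise | (k=8,j=3): S=96.2058, (K−S)⁺=46.2742, hold=45.0117 ⇒ V=46.2742 exercise | (k=8,j=4): S=130.0800, (K−S)⁺=12.4000, hold=15.4164 ⇒ V=15.4164 continue | (k=8,j=5): S=175.8814, (K−S)⁺=0.0000, hold=0.0000 ⇒ V=0.0000 continue | (k=8,j=6): S=237.8096, (K−S)⁺=0.0000, hold=0.0000 ⇒ V=0.0000 continue | (k=8,j=7): S=321.5428, (K−S)⁺=0.0000, hold=0.0000 ⇒ V=0.0000 continue | (k=8,j=8): S=434.7587, (K−S)⁺=0.0000, hold=0.0000 ⇒ V=0.0000 continue  boundary S*=96.2058
step 7: (k=7,j=0): S=45.2561, (K−S)⁺=97.2239, hold=95.9613 ⇒ V=97.2239 exercise | (k=7,j=1): S=61.1909, (K−S)⁺=81.2891, hold=80.0265 ⇒ V=81.2891 exercise | (k=7,j=2): S=82.7364, (K−S)⁺=59.7436, hold=58.4811 ⇒ V=59.7436 exercise | (k=7,j=3): S=111.8680, (K−S)⁺=30.6120, hold=30.8200 ⇒ V=30.8200 continue | (k=7,j=4): S=151.2569, (K−S)⁺=0.0000, hold=7.7638 ⇒ V=7.7638 continue | (k=7,j=5): S=204.5148, (K−S)⁺=0.0000, hold=0.0000 ⇒ V=0.0000 continue | (k=7,j=6): S=276.5248, (K−S)⁺=0.0000, hold=0.0000 ⇒ V=0.0000 continue | (k=7,j=7): S=373.8898, (K−S)⁺=0.0000, hold=0.0000 ⇒ V=0.0000 continue  boundary S*=82.7364
step 6: (k=6,j=0): S=52.6238, (K−S)⁺=89.8562, hold=88.5936 ⇒ V=89.8562 exercise | (k=6,j=1): S=71.1527, (K−S)⁺=71.3273, hold=70.0647 ⇒ V=71.3273 exercise | (k=6,j=2): S=96.2058, (K−S)⁺=46.2742, hold=45.1131 ⇒ V=46.2742 exercise | (k=6,j=3): S=130.0800, (K−S)⁺=12.4000, hold=19.3063 ⇒ V=19.3063 continue | (k=6,j=4): S=175.8814, (K−S)⁺=0.0000, hold=3.9099 ⇒ V=3.9099 continue | (k=6,j=5): S=237.8096, (K−S)⁺=0.0000, hold=0.0000 ⇒ V=0.0000 continue | (k=6,j=6): S=321.5428, (K−S)⁺=0.0000, hold=0.0000 ⇒ V=0.0000 continue  boundary S*=96.2058
step 5: (k=5,j=0): S=61.1909, (K−S)⁺=81.2891, hold=80.0265 ⇒ V=81.2891 exercise | (k=5,j=1): S=82.7364, (K−S)⁺=59.7436, hold=58.4811 ⇒ V=59.7436 exercise | (k=5,j=2): S=111.8680, (K−S)⁺=30.6120, hold=32.7165 ⇒ V=32.7165 continue | (k=5,j=3): S=151.2569, (K−S)⁺=0.0000, hold=11.6290 ⇒ V=11.6290 continue | (k=5,j=4): S=204.5148, (K−S)⁺=0.0000, hold=1.9691 ⇒ V=1.9691 continue | (k=5,j=5): S=276.5248, (K−S)⁺=0.0000, hold=0.0000 ⇒ V=0.0000 continue  boundary S*=82.7364
step 4: (k=4,j=0): S=71.1527, (K−S)⁺=71.3273, hold=70.0647 ⇒ V=71.3273 exercise | (k=4,j=1): S=96.2058, (K−S)⁺=46.2742, hold=46.0376 ⇒ V=46.2742 exercise | (k=4,j=2): S=130.0800, (K−S)⁺=12.4000, hold=22.1458 ⇒ V=22.1458 continue | (k=4,j=3): S=175.8814, (K−S)⁺=0.0000, hold=6.8164 ⇒ V=6.8164 continue | (k=4,j=4): S=237.8096, (K−S)⁺=0.0000, hold=0.9916 ⇒ V=0.9916 continue  boundary S*=96.2058
step 3: (k=3,j=0): S=82.7364, (K−S)⁺=59.7436, hold=58.4811 ⇒ V=59.7436 exercise | (k=3,j=1): S=111.8680, (K−S)⁺=30.6120, hold=34.1008 ⇒ V=34.1008 continue | (k=3,j=2): S=151.2569, (K−S)⁺=0.0000, hold=14.4760 ⇒ V=14.4760 continue | (k=3,j=3): S=204.5148, (K−S)⁺=0.0000, hold=3.9163 ⇒ V=3.9163 continue  boundary S*=82.7364
step 2: (k=2,j=0): S=96.2058, (K−S)⁺=46.2742, hold=46.7125 ⇒ V=46.7125 continue | (k=2,j=1): S=130.0800, (K−S)⁺=12.4000, hold=24.2309 ⇒ V=24.2309 continue | (k=2,j=2): S=175.8814, (K−S)⁺=0.0000, hold=9.1995 ⇒ V=9.1995 continue  boundary S*=-
step 1: (k=1,j=0): S=111.8680, (K−S)⁺=30.6120, hold=35.3381 ⇒ V=35.3381 continue | (k=1,j=1): S=151.2569, (K−S)⁺=0.0000, hold=16.6879 ⇒ V=16.6879 continue  boundary S*=-
step 0: (k=0,j=0): S=130.0800, (K−S)⁺=12.4000, hold=25.9324 ⇒ V=25.9324 continue  boundary S*=-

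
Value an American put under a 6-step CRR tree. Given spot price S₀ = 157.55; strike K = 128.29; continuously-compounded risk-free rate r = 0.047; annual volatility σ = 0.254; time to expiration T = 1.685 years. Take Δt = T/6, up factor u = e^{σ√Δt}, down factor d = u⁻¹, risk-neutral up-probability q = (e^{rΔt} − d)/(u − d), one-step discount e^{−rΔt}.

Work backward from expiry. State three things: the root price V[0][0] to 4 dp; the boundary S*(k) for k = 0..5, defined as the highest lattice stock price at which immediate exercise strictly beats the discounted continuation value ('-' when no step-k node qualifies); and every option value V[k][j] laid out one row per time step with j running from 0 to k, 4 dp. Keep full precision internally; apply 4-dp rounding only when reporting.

price = 5.4225
boundary = - - - - 91.9575 105.2071
tree:
5.4225
9.1634 2.0478
15.0779 3.8432 0.4138
23.9642 7.1179 0.8657 0.0000
36.3325 12.9622 1.8109 0.0000 0.0000
47.9134 23.0829 3.7881 0.0000 0.0000 0.0000
58.0359 36.3325 7.9243 0.0000 0.0000 0.0000 0.0000

params: Δt=0.28083 u=1.14408 d=0.87406 q=0.51561 e^(-rΔt)=0.98689
t_6 payoffs: 58.0359 36.3325 7.9243 0.0000 0.0000 0.0000 0.0000
t_5: node(5,0) S=80.3766 payoff=47.9134 vs cont=46.2312 → 47.9134 [stop]  node(5,1) S=105.2071 payoff=23.0829 vs cont=21.4007 → 23.0829 [stop]  node(5,2) S=137.7085 payoff=0.0000 vs cont=3.7881 → 3.7881 [wait]  node(5,3) S=180.2504 payoff=0.0000 vs cont=0.0000 → 0.0000 [wait]  node(5,4) S=235.9347 payoff=0.0000 vs cont=0.0000 → 0.0000 [wait]  node(5,5) S=308.8214 payoff=0.0000 vs cont=0.0000 → 0.0000 [wait]  ⇒ S*(5)=105.2071
t_4: node(4,0) S=91.9575 payoff=36.3325 vs cont=34.6503 → 36.3325 [stop]  node(4,1) S=120.3657 payoff=7.9243 vs cont=12.9622 → 12.9622 [wait]  node(4,2) S=157.5500 payoff=0.0000 vs cont=1.8109 → 1.8109 [wait]  node(4,3) S=206.2215 payoff=0.0000 vs cont=0.0000 → 0.0000 [wait]  node(4,4) S=269.9290 payoff=0.0000 vs cont=0.0000 → 0.0000 [wait]  ⇒ S*(4)=91.9575
t_3: node(3,0) S=105.2071 payoff=23.0829 vs cont=23.9642 → 23.9642 [wait]  node(3,1) S=137.7085 payoff=0.0000 vs cont=7.1179 → 7.1179 [wait]  node(3,2) S=180.2504 payoff=0.0000 vs cont=0.8657 → 0.8657 [wait]  node(3,3) S=235.9347 payoff=0.0000 vs cont=0.0000 → 0.0000 [wait]  ⇒ S*(3)=-
t_2: node(2,0) S=120.3657 payoff=7.9243 vs cont=15.0779 → 15.0779 [wait]  node(2,1) S=157.5500 payoff=0.0000 vs cont=3.8432 → 3.8432 [wait]  node(2,2) S=206.2215 payoff=0.0000 vs cont=0.4138 → 0.4138 [wait]  ⇒ S*(2)=-
t_1: node(1,0) S=137.7085 payoff=0.0000 vs cont=9.1634 → 9.1634 [wait]  node(1,1) S=180.2504 payoff=0.0000 vs cont=2.0478 → 2.0478 [wait]  ⇒ S*(1)=-
t_0: node(0,0) S=157.5500 payoff=0.0000 vs cont=5.4225 → 5.4225 [wait]  ⇒ S*(0)=-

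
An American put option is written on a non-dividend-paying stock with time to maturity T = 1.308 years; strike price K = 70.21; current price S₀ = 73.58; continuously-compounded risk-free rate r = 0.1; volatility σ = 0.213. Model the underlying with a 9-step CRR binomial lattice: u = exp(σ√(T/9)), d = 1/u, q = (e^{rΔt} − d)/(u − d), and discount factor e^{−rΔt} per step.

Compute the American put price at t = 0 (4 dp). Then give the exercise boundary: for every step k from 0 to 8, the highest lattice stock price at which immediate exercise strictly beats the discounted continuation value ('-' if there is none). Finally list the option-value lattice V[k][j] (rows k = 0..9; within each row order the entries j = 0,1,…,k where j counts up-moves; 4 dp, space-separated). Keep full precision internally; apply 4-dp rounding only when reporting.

params: Δt=0.14533 u=1.08459 d=0.92201 q=0.56976 e^(-rΔt)=0.98557
t_9 payoffs: 34.7799 28.5323 21.1832 12.5381 2.3686 0.0000 0.0000 0.0000 0.0000 0.0000
t_8: node(8,0) S=38.4271 payoff=31.7829 vs cont=30.7699 → 31.7829 [stop]  node(8,1) S=45.2031 payoff=25.0069 vs cont=23.9939 → 25.0069 [stop]  node(8,2) S=53.1740 payoff=17.0360 vs cont=16.0230 → 17.0360 [stop]  node(8,3) S=62.5503 payoff=7.6597 vs cont=6.6467 → 7.6597 [stop]  node(8,4) S=73.5800 payoff=0.0000 vs cont=1.0044 → 1.0044 [wait]  node(8,5) S=86.5546 payoff=0.0000 vs cont=0.0000 → 0.0000 [wait]  node(8,6) S=101.8171 payoff=0.0000 vs cont=0.0000 → 0.0000 [wait]  node(8,7) S=119.7708 payoff=0.0000 vs cont=0.0000 → 0.0000 [wait]  node(8,8) S=140.8904 payoff=0.0000 vs cont=0.0000 → 0.0000 [wait]  ⇒ S*(8)=62.5503
t_7: node(7,0) S=41.6777 payoff=28.5323 vs cont=27.5193 → 28.5323 [stop]  node(7,1) S=49.0268 payoff=21.1832 vs cont=20.1702 → 21.1832 [stop]  node(7,2) S=57.6719 payoff=12.5381 vs cont=11.5251 → 12.5381 [stop]  node(7,3) S=67.8414 payoff=2.3686 vs cont=3.8120 → 3.8120 [wait]  node(7,4) S=79.8041 payoff=0.0000 vs cont=0.4259 → 0.4259 [wait]  node(7,5) S=93.8762 payoff=0.0000 vs cont=0.0000 → 0.0000 [wait]  node(7,6) S=110.4297 payoff=0.0000 vs cont=0.0000 → 0.0000 [wait]  node(7,7) S=129.9021 payoff=0.0000 vs cont=0.0000 → 0.0000 [wait]  ⇒ S*(7)=57.6719
t_6: node(6,0) S=45.2031 payoff=25.0069 vs cont=23.9939 → 25.0069 [stop]  node(6,1) S=53.1740 payoff=17.0360 vs cont=16.0230 → 17.0360 [stop]  node(6,2) S=62.5503 payoff=7.6597 vs cont=7.4572 → 7.6597 [stop]  node(6,3) S=73.5800 payoff=0.0000 vs cont=1.8556 → 1.8556 [wait]  node(6,4) S=86.5546 payoff=0.0000 vs cont=0.1806 → 0.1806 [wait]  node(6,5) S=101.8171 payoff=0.0000 vs cont=0.0000 → 0.0000 [wait]  node(6,6) S=119.7708 payoff=0.0000 vs cont=0.0000 → 0.0000 [wait]  ⇒ S*(6)=62.5503
t_5: node(5,0) S=49.0268 payoff=21.1832 vs cont=20.1702 → 21.1832 [stop]  node(5,1) S=57.6719 payoff=12.5381 vs cont=11.5251 → 12.5381 [stop]  node(5,2) S=67.8414 payoff=2.3686 vs cont=4.2900 → 4.2900 [wait]  node(5,3) S=79.8041 payoff=0.0000 vs cont=0.8882 → 0.8882 [wait]  node(5,4) S=93.8762 payoff=0.0000 vs cont=0.0766 → 0.0766 [wait]  node(5,5) S=110.4297 payoff=0.0000 vs cont=0.0000 → 0.0000 [wait]  ⇒ S*(5)=57.6719
t_4: node(4,0) S=53.1740 payoff=17.0360 vs cont=16.0230 → 17.0360 [stop]  node(4,1) S=62.5503 payoff=7.6597 vs cont=7.7256 → 7.7256 [wait]  node(4,2) S=73.5800 payoff=0.0000 vs cont=2.3179 → 2.3179 [wait]  node(4,3) S=86.5546 payoff=0.0000 vs cont=0.4197 → 0.4197 [wait]  node(4,4) S=101.8171 payoff=0.0000 vs cont=0.0325 → 0.0325 [wait]  ⇒ S*(4)=53.1740
t_3: node(3,0) S=57.6719 payoff=12.5381 vs cont=11.5621 → 12.5381 [stop]  node(3,1) S=67.8414 payoff=2.3686 vs cont=4.5775 → 4.5775 [wait]  node(3,2) S=79.8041 payoff=0.0000 vs cont=1.2185 → 1.2185 [wait]  node(3,3) S=93.8762 payoff=0.0000 vs cont=0.1962 → 0.1962 [wait]  ⇒ S*(3)=57.6719
t_2: node(2,0) S=62.5503 payoff=7.6597 vs cont=7.8871 → 7.8871 [wait]  node(2,1) S=73.5800 payoff=0.0000 vs cont=2.6253 → 2.6253 [wait]  node(2,2) S=86.5546 payoff=0.0000 vs cont=0.6269 → 0.6269 [wait]  ⇒ S*(2)=-
t_1: node(1,0) S=67.8414 payoff=2.3686 vs cont=4.8186 → 4.8186 [wait]  node(1,1) S=79.8041 payoff=0.0000 vs cont=1.4652 → 1.4652 [wait]  ⇒ S*(1)=-
t_0: node(0,0) S=73.5800 payoff=0.0000 vs cont=2.8660 → 2.8660 [wait]  ⇒ S*(0)=-

price = 2.8660
boundary = - - - 57.6719 53.1740 57.6719 62.5503 57.6719 62.5503
tree:
2.8660
4.8186 1.4652
7.8871 2.6253 0.6269
12.5381 4.5775 1.2185 0.1962
17.0360 7.7256 2.3179 0.4197 0.0325
21.1832 12.5381 4.2900 0.8882 0.0766 0.0000
25.0069 17.0360 7.6597 1.8556 0.1806 0.0000 0.0000
28.5323 21.1832 12.5381 3.8120 0.4259 0.0000 0.0000 0.0000
31.7829 25.0069 17.0360 7.6597 1.0044 0.0000 0.0000 0.0000 0.0000
34.7799 28.5323 21.1832 12.5381 2.3686 0.0000 0.0000 0.0000 0.0000 0.0000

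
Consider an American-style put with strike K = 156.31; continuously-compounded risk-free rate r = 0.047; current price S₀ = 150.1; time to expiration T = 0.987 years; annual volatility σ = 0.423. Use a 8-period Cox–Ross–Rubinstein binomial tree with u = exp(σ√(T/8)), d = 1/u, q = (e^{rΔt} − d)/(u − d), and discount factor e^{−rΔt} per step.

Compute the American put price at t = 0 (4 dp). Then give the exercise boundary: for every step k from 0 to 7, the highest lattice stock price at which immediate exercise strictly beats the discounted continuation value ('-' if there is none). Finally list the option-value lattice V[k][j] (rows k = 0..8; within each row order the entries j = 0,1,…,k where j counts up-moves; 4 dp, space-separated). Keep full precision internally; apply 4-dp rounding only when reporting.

Δt=0.12337  u=1.16018  d=0.86193  q=0.48242  discount=0.99422
step 8 (expiry): payoffs max(K−S,0) = 110.5834 94.7609 73.4634 44.7964 6.2100 0.0000 0.0000 0.0000 0.0000
step 7: (k=7,j=0): S=53.0512, (K−S)⁺=103.2588, hold=102.3551 ⇒ V=103.2588 exercise | (k=7,j=1): S=71.4082, (K−S)⁺=84.9018, hold=83.9980 ⇒ V=84.9018 exercise | (k=7,j=2): S=96.1172, (K−S)⁺=60.1928, hold=59.2890 ⇒ V=60.1928 exercise | (k=7,j=3): S=129.3761, (K−S)⁺=26.9339, hold=26.0301 ⇒ V=26.9339 exercise | (k=7,j=4): S=174.1435, (K−S)⁺=0.0000, hold=3.1956 ⇒ V=3.1956 continue | (k=7,j=5): S=234.4014, (K−S)⁺=0.0000, hold=0.0000 ⇒ V=0.0000 continue | (k=7,j=6): S=315.5101, (K−S)⁺=0.0000, hold=0.0000 ⇒ V=0.0000 continue | (k=7,j=7): S=424.6844, (K−S)⁺=0.0000, hold=0.0000 ⇒ V=0.0000 continue  boundary S*=129.3761
step 6: (k=6,j=0): S=61.5491, (K−S)⁺=94.7609, hold=93.8572 ⇒ V=94.7609 exercise | (k=6,j=1): S=82.8466, (K−S)⁺=73.4634, hold=72.5597 ⇒ V=73.4634 exercise | (k=6,j=2): S=111.5136, (K−S)⁺=44.7964, hold=43.8927 ⇒ V=44.7964 exercise | (k=6,j=3): S=150.1000, (K−S)⁺=6.2100, hold=15.3925 ⇒ V=15.3925 continue | (k=6,j=4): S=202.0383, (K−S)⁺=0.0000, hold=1.6444 ⇒ V=1.6444 continue | (k=6,j=5): S=271.9486, (K−S)⁺=0.0000, hold=0.0000 ⇒ V=0.0000 continue | (k=6,j=6): S=366.0495, (K−S)⁺=0.0000, hold=0.0000 ⇒ V=0.0000 continue  boundary S*=111.5136
step 5: (k=5,j=0): S=71.4082, (K−S)⁺=84.9018, hold=83.9980 ⇒ V=84.9018 exercise | (k=5,j=1): S=96.1172, (K−S)⁺=60.1928, hold=59.2890 ⇒ V=60.1928 exercise | (k=5,j=2): S=129.3761, (K−S)⁺=26.9339, hold=30.4343 ⇒ V=30.4343 continue | (k=5,j=3): S=174.1435, (K−S)⁺=0.0000, hold=8.7094 ⇒ V=8.7094 continue | (k=5,j=4): S=234.4014, (K−S)⁺=0.0000, hold=0.8462 ⇒ V=0.8462 continue | (k=5,j=5): S=315.5101, (K−S)⁺=0.0000, hold=0.0000 ⇒ V=0.0000 continue  boundary S*=96.1172
step 4: (k=4,j=0): S=82.8466, (K−S)⁺=73.4634, hold=72.5597 ⇒ V=73.4634 exercise | (k=4,j=1): S=111.5136, (K−S)⁺=44.7964, hold=45.5716 ⇒ V=45.5716 continue | (k=4,j=2): S=150.1000, (K−S)⁺=6.2100, hold=19.8384 ⇒ V=19.8384 continue | (k=4,j=3): S=202.0383, (K−S)⁺=0.0000, hold=4.8876 ⇒ V=4.8876 continue | (k=4,j=4): S=271.9486, (K−S)⁺=0.0000, hold=0.4354 ⇒ V=0.4354 continue  boundary S*=82.8466
step 3: (k=3,j=0): S=96.1172, (K−S)⁺=60.1928, hold=59.6608 ⇒ V=60.1928 exercise | (k=3,j=1): S=129.3761, (K−S)⁺=26.9339, hold=32.9656 ⇒ V=32.9656 continue | (k=3,j=2): S=174.1435, (K−S)⁺=0.0000, hold=12.5528 ⇒ V=12.5528 continue | (k=3,j=3): S=234.4014, (K−S)⁺=0.0000, hold=2.7239 ⇒ V=2.7239 continue  boundary S*=96.1172
step 2: (k=2,j=0): S=111.5136, (K−S)⁺=44.7964, hold=46.7857 ⇒ V=46.7857 continue | (k=2,j=1): S=150.1000, (K−S)⁺=6.2100, hold=22.9844 ⇒ V=22.9844 continue | (k=2,j=2): S=202.0383, (K−S)⁺=0.0000, hold=7.7660 ⇒ V=7.7660 continue  boundary S*=-
step 1: (k=1,j=0): S=129.3761, (K−S)⁺=26.9339, hold=35.0993 ⇒ V=35.0993 continue | (k=1,j=1): S=174.1435, (K−S)⁺=0.0000, hold=15.5522 ⇒ V=15.5522 continue  boundary S*=-
step 0: (k=0,j=0): S=150.1000, (K−S)⁺=6.2100, hold=25.5209 ⇒ V=25.5209 continue  boundary S*=-

price = 25.5209
boundary = - - - 96.1172 82.8466 96.1172 111.5136 129.3761
tree:
25.5209
35.0993 15.5522
46.7857 22.9844 7.7660
60.1928 32.9656 12.5528 2.7239
73.4634 45.5716 19.8384 4.8876 0.4354
84.9018 60.1928 30.4343 8.7094 0.8462 0.0000
94.7609 73.4634 44.7964 15.3925 1.6444 0.0000 0.0000
103.2588 84.9018 60.1928 26.9339 3.1956 0.0000 0.0000 0.0000
110.5834 94.7609 73.4634 44.7964 6.2100 0.0000 0.0000 0.0000 0.0000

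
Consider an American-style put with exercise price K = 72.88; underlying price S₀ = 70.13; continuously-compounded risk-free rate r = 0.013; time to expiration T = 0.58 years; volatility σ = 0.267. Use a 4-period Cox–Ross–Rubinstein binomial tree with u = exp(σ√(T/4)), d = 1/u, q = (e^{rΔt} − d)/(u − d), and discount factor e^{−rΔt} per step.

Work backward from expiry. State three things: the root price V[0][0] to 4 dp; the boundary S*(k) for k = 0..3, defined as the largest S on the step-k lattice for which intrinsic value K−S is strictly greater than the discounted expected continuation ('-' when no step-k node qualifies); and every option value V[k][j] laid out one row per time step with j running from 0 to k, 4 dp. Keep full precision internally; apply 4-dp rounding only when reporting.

price = 7.1080
boundary = - - 57.2261 63.3503
tree:
7.1080
10.7657 3.2340
15.6539 5.5935 0.7298
21.1861 9.5297 1.4167 0.0000
26.1835 15.6539 2.7500 0.0000 0.0000

Δt=0.14500  u=1.10702  d=0.90333  q=0.48387  discount=0.99812
step 4 (expiry): payoffs max(K−S,0) = 26.1835 15.6539 2.7500 0.0000 0.0000
step 3: (k=3,j=0): S=51.6939, (K−S)⁺=21.1861, hold=21.0489 ⇒ V=21.1861 exercise | (k=3,j=1): S=63.3503, (K−S)⁺=9.5297, hold=9.3924 ⇒ V=9.5297 exercise | (k=3,j=2): S=77.6352, (K−S)⁺=0.0000, hold=1.4167 ⇒ V=1.4167 continue | (k=3,j=3): S=95.1412, (K−S)⁺=0.0000, hold=0.0000 ⇒ V=0.0000 continue  boundary S*=63.3503
step 2: (k=2,j=0): S=57.2261, (K−S)⁺=15.6539, hold=15.5167 ⇒ V=15.6539 exercise | (k=2,j=1): S=70.1300, (K−S)⁺=2.7500, hold=5.5935 ⇒ V=5.5935 continue | (k=2,j=2): S=85.9436, (K−S)⁺=0.0000, hold=0.7298 ⇒ V=0.7298 continue  boundary S*=57.2261
step 1: (k=1,j=0): S=63.3503, (K−S)⁺=9.5297, hold=10.7657 ⇒ V=10.7657 continue | (k=1,j=1): S=77.6352, (K−S)⁺=0.0000, hold=3.2340 ⇒ V=3.2340 continue  boundary S*=-
step 0: (k=0,j=0): S=70.1300, (K−S)⁺=2.7500, hold=7.1080 ⇒ V=7.1080 continue  boundary S*=-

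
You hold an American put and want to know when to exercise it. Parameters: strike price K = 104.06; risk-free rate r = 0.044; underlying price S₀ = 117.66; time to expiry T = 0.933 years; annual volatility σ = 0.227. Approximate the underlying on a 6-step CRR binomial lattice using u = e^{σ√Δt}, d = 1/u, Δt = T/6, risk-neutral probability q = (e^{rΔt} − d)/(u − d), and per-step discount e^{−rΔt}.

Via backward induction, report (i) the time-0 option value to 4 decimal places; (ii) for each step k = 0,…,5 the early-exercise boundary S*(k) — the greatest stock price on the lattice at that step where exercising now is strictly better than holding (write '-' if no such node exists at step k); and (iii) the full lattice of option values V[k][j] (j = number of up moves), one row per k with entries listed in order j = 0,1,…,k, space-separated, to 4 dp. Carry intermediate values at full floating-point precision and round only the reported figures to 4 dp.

price = 3.5080
boundary = - - - - 82.2483 89.9503
tree:
3.5080
5.8295 1.3765
9.4190 2.5393 0.3038
14.6801 4.6083 0.6319 0.0000
21.8117 8.1844 1.3144 0.0000 0.0000
28.8542 14.1097 2.7339 0.0000 0.0000 0.0000
35.2936 21.8117 5.6865 0.0000 0.0000 0.0000 0.0000

Δt=0.15550  u=1.09364  d=0.91438  q=0.51593  discount=0.99318
step 6 (expiry): payoffs max(K−S,0) = 35.2936 21.8117 5.6865 0.0000 0.0000 0.0000 0.0000
step 5: (k=5,j=0): S=75.2058, (K−S)⁺=28.8542, hold=28.1446 ⇒ V=28.8542 exercise | (k=5,j=1): S=89.9503, (K−S)⁺=14.1097, hold=13.4002 ⇒ V=14.1097 exercise | (k=5,j=2): S=107.5854, (K−S)⁺=0.0000, hold=2.7339 ⇒ V=2.7339 continue | (k=5,j=3): S=128.6780, (K−S)⁺=0.0000, hold=0.0000 ⇒ V=0.0000 continue | (k=5,j=4): S=153.9059, (K−S)⁺=0.0000, hold=0.0000 ⇒ V=0.0000 continue | (k=5,j=5): S=184.0798, (K−S)⁺=0.0000, hold=0.0000 ⇒ V=0.0000 continue  boundary S*=89.9503
step 4: (k=4,j=0): S=82.2483, (K−S)⁺=21.8117, hold=21.1021 ⇒ V=21.8117 exercise | (k=4,j=1): S=98.3735, (K−S)⁺=5.6865, hold=8.1844 ⇒ V=8.1844 continue | (k=4,j=2): S=117.6600, (K−S)⁺=0.0000, hold=1.3144 ⇒ V=1.3144 continue | (k=4,j=3): S=140.7277, (K−S)⁺=0.0000, hold=0.0000 ⇒ V=0.0000 continue | (k=4,j=4): S=168.3180, (K−S)⁺=0.0000, hold=0.0000 ⇒ V=0.0000 continue  boundary S*=82.2483
step 3: (k=3,j=0): S=89.9503, (K−S)⁺=14.1097, hold=14.6801 ⇒ V=14.6801 continue | (k=3,j=1): S=107.5854, (K−S)⁺=0.0000, hold=4.6083 ⇒ V=4.6083 continue | (k=3,j=2): S=128.6780, (K−S)⁺=0.0000, hold=0.6319 ⇒ V=0.6319 continue | (k=3,j=3): S=153.9059, (K−S)⁺=0.0000, hold=0.0000 ⇒ V=0.0000 continue  boundary S*=-
step 2: (k=2,j=0): S=98.3735, (K−S)⁺=5.6865, hold=9.4190 ⇒ V=9.4190 continue | (k=2,j=1): S=117.6600, (K−S)⁺=0.0000, hold=2.5393 ⇒ V=2.5393 continue | (k=2,j=2): S=140.7277, (K−S)⁺=0.0000, hold=0.3038 ⇒ V=0.3038 continue  boundary S*=-
step 1: (k=1,j=0): S=107.5854, (K−S)⁺=0.0000, hold=5.8295 ⇒ V=5.8295 continue | (k=1,j=1): S=128.6780, (K−S)⁺=0.0000, hold=1.3765 ⇒ V=1.3765 continue  boundary S*=-
step 0: (k=0,j=0): S=117.6600, (K−S)⁺=0.0000, hold=3.5080 ⇒ V=3.5080 continue  boundary S*=-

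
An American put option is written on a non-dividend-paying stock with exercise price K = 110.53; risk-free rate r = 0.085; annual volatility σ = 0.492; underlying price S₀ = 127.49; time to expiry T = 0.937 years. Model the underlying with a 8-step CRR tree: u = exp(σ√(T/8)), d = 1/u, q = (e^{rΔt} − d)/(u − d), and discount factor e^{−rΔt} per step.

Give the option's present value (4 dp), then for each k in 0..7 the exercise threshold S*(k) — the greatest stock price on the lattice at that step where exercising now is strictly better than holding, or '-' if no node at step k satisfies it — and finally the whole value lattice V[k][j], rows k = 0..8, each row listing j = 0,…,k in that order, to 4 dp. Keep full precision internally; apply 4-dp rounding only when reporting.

price = 12.1621
boundary = - - - - 65.0086 54.9344 65.0086 76.9302
tree:
12.1621
17.7425 6.5468
25.1471 10.3245 2.7110
34.4761 15.8588 4.7200 0.6552
45.5214 23.5753 8.0744 1.2915 0.0000
55.5956 33.6291 13.4928 2.5455 0.0000 0.0000
64.1087 45.5214 21.8208 5.0173 0.0000 0.0000 0.0000
71.3024 55.5956 33.5998 9.8892 0.0000 0.0000 0.0000 0.0000
77.3814 64.1087 45.5214 19.4919 0.0000 0.0000 0.0000 0.0000 0.0000

Δt=0.11713, u=1.18339, d=0.84503, q=0.48757, disc=e^(-rΔt)=0.99009
k=8 terminal: V=max(K-S,0) → 77.3814 64.1087 45.5214 19.4919 0.0000 0.0000 0.0000 0.0000 0.0000
k=7: j=0 S=39.2276 intr=71.3024 cont=70.2075 V=71.3024[EX]; j=1 S=54.9344 intr=55.5956 cont=54.5007 V=55.5956[EX]; j=2 S=76.9302 intr=33.5998 cont=32.5049 V=33.5998[EX]; j=3 S=107.7332 intr=2.7968 cont=9.8892 V=9.8892[hold]; j=4 S=150.8699 intr=0.0000 cont=0.0000 V=0.0000[hold]; j=5 S=211.2785 intr=0.0000 cont=0.0000 V=0.0000[hold]; j=6 S=295.8749 intr=0.0000 cont=0.0000 V=0.0000[hold]; j=7 S=414.3439 intr=0.0000 cont=0.0000 V=0.0000[hold]  S*(7)=76.9302
k=6: j=0 S=46.4213 intr=64.1087 cont=63.0137 V=64.1087[EX]; j=1 S=65.0086 intr=45.5214 cont=44.4265 V=45.5214[EX]; j=2 S=91.0381 intr=19.4919 cont=21.8208 V=21.8208[hold]; j=3 S=127.4900 intr=0.0000 cont=5.0173 V=5.0173[hold]; j=4 S=178.5373 intr=0.0000 cont=0.0000 V=0.0000[hold]; j=5 S=250.0240 intr=0.0000 cont=0.0000 V=0.0000[hold]; j=6 S=350.1342 intr=0.0000 cont=0.0000 V=0.0000[hold]  S*(6)=65.0086
k=5: j=0 S=54.9344 intr=55.5956 cont=54.5007 V=55.5956[EX]; j=1 S=76.9302 intr=33.5998 cont=33.6291 V=33.6291[hold]; j=2 S=107.7332 intr=2.7968 cont=13.4928 V=13.4928[hold]; j=3 S=150.8699 intr=0.0000 cont=2.5455 V=2.5455[hold]; j=4 S=211.2785 intr=0.0000 cont=0.0000 V=0.0000[hold]; j=5 S=295.8749 intr=0.0000 cont=0.0000 V=0.0000[hold]  S*(5)=54.9344
k=4: j=0 S=65.0086 intr=45.5214 cont=44.4407 V=45.5214[EX]; j=1 S=91.0381 intr=19.4919 cont=23.5753 V=23.5753[hold]; j=2 S=127.4900 intr=0.0000 cont=8.0744 V=8.0744[hold]; j=3 S=178.5373 intr=0.0000 cont=1.2915 V=1.2915[hold]; j=4 S=250.0240 intr=0.0000 cont=0.0000 V=0.0000[hold]  S*(4)=65.0086
k=3: j=0 S=76.9302 intr=33.5998 cont=34.4761 V=34.4761[hold]; j=1 S=107.7332 intr=2.7968 cont=15.8588 V=15.8588[hold]; j=2 S=150.8699 intr=0.0000 cont=4.7200 V=4.7200[hold]; j=3 S=211.2785 intr=0.0000 cont=0.6552 V=0.6552[hold]  S*(3)=-
k=2: j=0 S=91.0381 intr=19.4919 cont=25.1471 V=25.1471[hold]; j=1 S=127.4900 intr=0.0000 cont=10.3245 V=10.3245[hold]; j=2 S=178.5373 intr=0.0000 cont=2.7110 V=2.7110[hold]  S*(2)=-
k=1: j=0 S=107.7332 intr=2.7968 cont=17.7425 V=17.7425[hold]; j=1 S=150.8699 intr=0.0000 cont=6.5468 V=6.5468[hold]  S*(1)=-
k=0: j=0 S=127.4900 intr=0.0000 cont=12.1621 V=12.1621[hold]  S*(0)=-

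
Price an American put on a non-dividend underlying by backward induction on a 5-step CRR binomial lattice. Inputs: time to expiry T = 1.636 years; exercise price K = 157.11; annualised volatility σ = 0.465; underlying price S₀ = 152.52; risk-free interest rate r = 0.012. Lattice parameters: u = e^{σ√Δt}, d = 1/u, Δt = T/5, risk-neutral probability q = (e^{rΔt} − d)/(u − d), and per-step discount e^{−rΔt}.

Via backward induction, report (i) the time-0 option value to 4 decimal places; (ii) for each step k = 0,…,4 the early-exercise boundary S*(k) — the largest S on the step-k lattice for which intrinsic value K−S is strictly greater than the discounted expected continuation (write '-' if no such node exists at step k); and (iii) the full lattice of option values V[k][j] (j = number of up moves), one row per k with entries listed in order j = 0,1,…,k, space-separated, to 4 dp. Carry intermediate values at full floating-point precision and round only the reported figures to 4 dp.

price = 38.6355
boundary = - - - 68.6716 89.5971
tree:
38.6355
53.0020 20.7844
70.0629 31.8662 6.9342
88.4384 47.4145 12.4579 0.0000
104.4767 67.5129 22.3819 0.0000 0.0000
116.7692 88.4384 40.2111 0.0000 0.0000 0.0000

Δt=0.32720  u=1.30472  d=0.76645  q=0.44120  discount=0.99608
step 5 (expiry): payoffs max(K−S,0) = 116.7692 88.4384 40.2111 0.0000 0.0000 0.0000
step 4: (k=4,j=0): S=52.6333, (K−S)⁺=104.4767, hold=103.8610 ⇒ V=104.4767 exercise | (k=4,j=1): S=89.5971, (K−S)⁺=67.5129, hold=66.8973 ⇒ V=67.5129 exercise | (k=4,j=2): S=152.5200, (K−S)⁺=4.5900, hold=22.3819 ⇒ V=22.3819 continue | (k=4,j=3): S=259.6329, (K−S)⁺=0.0000, hold=0.0000 ⇒ V=0.0000 continue | (k=4,j=4): S=441.9699, (K−S)⁺=0.0000, hold=0.0000 ⇒ V=0.0000 continue  boundary S*=89.5971
step 3: (k=3,j=0): S=68.6716, (K−S)⁺=88.4384, hold=87.8227 ⇒ V=88.4384 exercise | (k=3,j=1): S=116.8989, (K−S)⁺=40.2111, hold=47.4145 ⇒ V=47.4145 continue | (k=3,j=2): S=198.9955, (K−S)⁺=0.0000, hold=12.4579 ⇒ V=12.4579 continue | (k=3,j=3): S=338.7476, (K−S)⁺=0.0000, hold=0.0000 ⇒ V=0.0000 continue  boundary S*=68.6716
step 2: (k=2,j=0): S=89.5971, (K−S)⁺=67.5129, hold=70.0629 ⇒ V=70.0629 continue | (k=2,j=1): S=152.5200, (K−S)⁺=4.5900, hold=31.8662 ⇒ V=31.8662 continue | (k=2,j=2): S=259.6329, (K−S)⁺=0.0000, hold=6.9342 ⇒ V=6.9342 continue  boundary S*=-
step 1: (k=1,j=0): S=116.8989, (K−S)⁺=40.2111, hold=53.0020 ⇒ V=53.0020 continue | (k=1,j=1): S=198.9955, (K−S)⁺=0.0000, hold=20.7844 ⇒ V=20.7844 continue  boundary S*=-
step 0: (k=0,j=0): S=152.5200, (K−S)⁺=4.5900, hold=38.6355 ⇒ V=38.6355 continue  boundary S*=-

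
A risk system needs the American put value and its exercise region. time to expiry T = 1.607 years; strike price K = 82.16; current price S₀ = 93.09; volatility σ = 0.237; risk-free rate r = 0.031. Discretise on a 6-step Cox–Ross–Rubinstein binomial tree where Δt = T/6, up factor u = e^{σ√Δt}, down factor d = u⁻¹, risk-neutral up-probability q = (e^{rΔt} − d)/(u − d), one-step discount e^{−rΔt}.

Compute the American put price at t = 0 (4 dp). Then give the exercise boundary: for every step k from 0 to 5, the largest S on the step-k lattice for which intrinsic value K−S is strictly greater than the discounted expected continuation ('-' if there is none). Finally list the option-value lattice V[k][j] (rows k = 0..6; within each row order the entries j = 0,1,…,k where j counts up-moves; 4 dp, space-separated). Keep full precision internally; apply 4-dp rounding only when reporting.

price = 4.9336
boundary = - - - - 56.9943 64.4317
tree:
4.9336
7.8471 2.1398
12.0918 3.7876 0.5489
17.8997 6.5599 1.1142 0.0000
25.1657 11.0249 2.2618 0.0000 0.0000
31.7445 17.7283 4.5914 0.0000 0.0000 0.0000
37.5640 25.1657 9.3204 0.0000 0.0000 0.0000 0.0000

params: Δt=0.26783 u=1.13049 d=0.88457 q=0.50328 e^(-rΔt)=0.99173
t_6 payoffs: 37.5640 25.1657 9.3204 0.0000 0.0000 0.0000 0.0000
t_5: node(5,0) S=50.4155 payoff=31.7445 vs cont=31.0652 → 31.7445 [stop]  node(5,1) S=64.4317 payoff=17.7283 vs cont=17.0490 → 17.7283 [stop]  node(5,2) S=82.3446 payoff=0.0000 vs cont=4.5914 → 4.5914 [wait]  node(5,3) S=105.2376 payoff=0.0000 vs cont=0.0000 → 0.0000 [wait]  node(5,4) S=134.4951 payoff=0.0000 vs cont=0.0000 → 0.0000 [wait]  node(5,5) S=171.8867 payoff=0.0000 vs cont=0.0000 → 0.0000 [wait]  ⇒ S*(5)=64.4317
t_4: node(4,0) S=56.9943 payoff=25.1657 vs cont=24.4863 → 25.1657 [stop]  node(4,1) S=72.8396 payoff=9.3204 vs cont=11.0249 → 11.0249 [wait]  node(4,2) S=93.0900 payoff=0.0000 vs cont=2.2618 → 2.2618 [wait]  node(4,3) S=118.9703 payoff=0.0000 vs cont=0.0000 → 0.0000 [wait]  node(4,4) S=152.0458 payoff=0.0000 vs cont=0.0000 → 0.0000 [wait]  ⇒ S*(4)=56.9943
t_3: node(3,0) S=64.4317 payoff=17.7283 vs cont=17.8997 → 17.8997 [wait]  node(3,1) S=82.3446 payoff=0.0000 vs cont=6.5599 → 6.5599 [wait]  node(3,2) S=105.2376 payoff=0.0000 vs cont=1.1142 → 1.1142 [wait]  node(3,3) S=134.4951 payoff=0.0000 vs cont=0.0000 → 0.0000 [wait]  ⇒ S*(3)=-
t_2: node(2,0) S=72.8396 payoff=9.3204 vs cont=12.0918 → 12.0918 [wait]  node(2,1) S=93.0900 payoff=0.0000 vs cont=3.7876 → 3.7876 [wait]  node(2,2) S=118.9703 payoff=0.0000 vs cont=0.5489 → 0.5489 [wait]  ⇒ S*(2)=-
t_1: node(1,0) S=82.3446 payoff=0.0000 vs cont=7.8471 → 7.8471 [wait]  node(1,1) S=105.2376 payoff=0.0000 vs cont=2.1398 → 2.1398 [wait]  ⇒ S*(1)=-
t_0: node(0,0) S=93.0900 payoff=0.0000 vs cont=4.9336 → 4.9336 [wait]  ⇒ S*(0)=-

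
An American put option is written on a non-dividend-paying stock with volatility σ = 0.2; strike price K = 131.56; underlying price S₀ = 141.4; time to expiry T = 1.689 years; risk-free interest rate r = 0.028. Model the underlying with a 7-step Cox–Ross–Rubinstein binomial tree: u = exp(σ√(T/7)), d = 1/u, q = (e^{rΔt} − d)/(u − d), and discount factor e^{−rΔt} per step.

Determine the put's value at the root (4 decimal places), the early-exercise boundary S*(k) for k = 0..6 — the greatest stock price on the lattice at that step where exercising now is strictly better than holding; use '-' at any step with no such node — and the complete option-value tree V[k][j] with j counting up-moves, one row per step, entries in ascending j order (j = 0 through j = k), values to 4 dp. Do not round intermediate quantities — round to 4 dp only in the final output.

price = 7.7330
boundary = - - - 105.3057 95.4522 105.3057 116.1764
tree:
7.7330
12.0226 3.7128
18.1148 6.3269 1.2496
26.2543 10.5324 2.3689 0.1904
36.1078 16.9967 4.4594 0.3912 0.0000
45.0392 26.2543 8.3247 0.8035 0.0000 0.0000
53.1350 36.1078 15.3836 1.6506 0.0000 0.0000 0.0000
60.4733 45.0392 26.2543 3.3908 0.0000 0.0000 0.0000 0.0000

Δt=0.24129, u=1.10323, d=0.90643, q=0.50990, disc=e^(-rΔt)=0.99327
k=7 terminal: V=max(K-S,0) → 60.4733 45.0392 26.2543 3.3908 0.0000 0.0000 0.0000 0.0000
k=6: j=0 S=78.4250 intr=53.1350 cont=52.2492 V=53.1350[EX]; j=1 S=95.4522 intr=36.1078 cont=35.2219 V=36.1078[EX]; j=2 S=116.1764 intr=15.3836 cont=14.4978 V=15.3836[EX]; j=3 S=141.4000 intr=0.0000 cont=1.6506 V=1.6506[hold]; j=4 S=172.1001 intr=0.0000 cont=0.0000 V=0.0000[hold]; j=5 S=209.4656 intr=0.0000 cont=0.0000 V=0.0000[hold]; j=6 S=254.9437 intr=0.0000 cont=0.0000 V=0.0000[hold]  S*(6)=116.1764
k=5: j=0 S=86.5208 intr=45.0392 cont=44.1534 V=45.0392[EX]; j=1 S=105.3057 intr=26.2543 cont=25.3685 V=26.2543[EX]; j=2 S=128.1692 intr=3.3908 cont=8.3247 V=8.3247[hold]; j=3 S=155.9966 intr=0.0000 cont=0.8035 V=0.8035[hold]; j=4 S=189.8659 intr=0.0000 cont=0.0000 V=0.0000[hold]; j=5 S=231.0886 intr=0.0000 cont=0.0000 V=0.0000[hold]  S*(5)=105.3057
k=4: j=0 S=95.4522 intr=36.1078 cont=35.2219 V=36.1078[EX]; j=1 S=116.1764 intr=15.3836 cont=16.9967 V=16.9967[hold]; j=2 S=141.4000 intr=0.0000 cont=4.4594 V=4.4594[hold]; j=3 S=172.1001 intr=0.0000 cont=0.3912 V=0.3912[hold]; j=4 S=209.4656 intr=0.0000 cont=0.0000 V=0.0000[hold]  S*(4)=95.4522
k=3: j=0 S=105.3057 intr=26.2543 cont=26.1854 V=26.2543[EX]; j=1 S=128.1692 intr=3.3908 cont=10.5324 V=10.5324[hold]; j=2 S=155.9966 intr=0.0000 cont=2.3689 V=2.3689[hold]; j=3 S=189.8659 intr=0.0000 cont=0.1904 V=0.1904[hold]  S*(3)=105.3057
k=2: j=0 S=116.1764 intr=15.3836 cont=18.1148 V=18.1148[hold]; j=1 S=141.4000 intr=0.0000 cont=6.3269 V=6.3269[hold]; j=2 S=172.1001 intr=0.0000 cont=1.2496 V=1.2496[hold]  S*(2)=-
k=1: j=0 S=128.1692 intr=3.3908 cont=12.0226 V=12.0226[hold]; j=1 S=155.9966 intr=0.0000 cont=3.7128 V=3.7128[hold]  S*(1)=-
k=0: j=0 S=141.4000 intr=0.0000 cont=7.7330 V=7.7330[hold]  S*(0)=-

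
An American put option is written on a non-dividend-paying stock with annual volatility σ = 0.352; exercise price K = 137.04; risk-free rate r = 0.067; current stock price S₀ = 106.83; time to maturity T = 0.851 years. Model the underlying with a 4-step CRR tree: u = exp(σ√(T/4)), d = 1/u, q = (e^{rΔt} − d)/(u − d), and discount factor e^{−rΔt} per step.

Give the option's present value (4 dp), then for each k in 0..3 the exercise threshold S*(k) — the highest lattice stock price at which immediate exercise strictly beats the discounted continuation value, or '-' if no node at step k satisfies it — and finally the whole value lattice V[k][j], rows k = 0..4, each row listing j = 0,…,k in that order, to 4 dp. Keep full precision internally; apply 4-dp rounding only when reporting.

Δt=0.21275  u=1.17628  d=0.85014  q=0.50352  discount=0.98585
step 4 (expiry): payoffs max(K−S,0) = 81.2385 59.8307 30.2100 0.0000 0.0000
step 3: (k=3,j=0): S=65.6384, (K−S)⁺=71.4016, hold=69.4621 ⇒ V=71.4016 exercise | (k=3,j=1): S=90.8200, (K−S)⁺=46.2200, hold=44.2805 ⇒ V=46.2200 exercise | (k=3,j=2): S=125.6623, (K−S)⁺=11.3777, hold=14.7865 ⇒ V=14.7865 continue | (k=3,j=3): S=173.8716, (K−S)⁺=0.0000, hold=0.0000 ⇒ V=0.0000 continue  boundary S*=90.8200
step 2: (k=2,j=0): S=77.2093, (K−S)⁺=59.8307, hold=57.8911 ⇒ V=59.8307 exercise | (k=2,j=1): S=106.8300, (K−S)⁺=30.2100, hold=29.9625 ⇒ V=30.2100 exercise | (k=2,j=2): S=147.8144, (K−S)⁺=0.0000, hold=7.2373 ⇒ V=7.2373 continue  boundary S*=106.8300
step 1: (k=1,j=0): S=90.8200, (K−S)⁺=46.2200, hold=44.2805 ⇒ V=46.2200 exercise | (k=1,j=1): S=125.6623, (K−S)⁺=11.3777, hold=18.3790 ⇒ V=18.3790 continue  boundary S*=90.8200
step 0: (k=0,j=0): S=106.8300, (K−S)⁺=30.2100, hold=31.7458 ⇒ V=31.7458 continue  boundary S*=-

price = 31.7458
boundary = - 90.8200 106.8300 90.8200
tree:
31.7458
46.2200 18.3790
59.8307 30.2100 7.2373
71.4016 46.2200 14.7865 0.0000
81.2385 59.8307 30.2100 0.0000 0.0000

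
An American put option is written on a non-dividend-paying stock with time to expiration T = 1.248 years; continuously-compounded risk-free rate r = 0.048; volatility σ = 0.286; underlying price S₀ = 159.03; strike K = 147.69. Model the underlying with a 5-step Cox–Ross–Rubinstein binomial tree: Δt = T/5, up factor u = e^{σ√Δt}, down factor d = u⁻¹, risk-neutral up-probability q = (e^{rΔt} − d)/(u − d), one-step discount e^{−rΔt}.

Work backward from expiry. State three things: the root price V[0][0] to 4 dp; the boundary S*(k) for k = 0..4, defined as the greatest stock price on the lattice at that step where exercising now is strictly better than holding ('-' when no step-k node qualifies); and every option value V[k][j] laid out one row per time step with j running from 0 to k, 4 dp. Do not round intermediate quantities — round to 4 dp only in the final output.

price = 11.7410
boundary = - - - 103.5895 119.5006
tree:
11.7410
18.9593 4.9838
29.5901 9.0474 1.1411
44.1005 16.1493 2.3396 0.0000
57.8931 28.1894 4.7967 0.0000 0.0000
69.8492 44.1005 9.8343 0.0000 0.0000 0.0000

params: Δt=0.24960 u=1.15360 d=0.86685 q=0.50637 e^(-rΔt)=0.98809
t_5 payoffs: 69.8492 44.1005 9.8343 0.0000 0.0000 0.0000
t_4: node(4,0) S=89.7969 payoff=57.8931 vs cont=56.1342 → 57.8931 [stop]  node(4,1) S=119.5006 payoff=28.1894 vs cont=26.4305 → 28.1894 [stop]  node(4,2) S=159.0300 payoff=0.0000 vs cont=4.7967 → 4.7967 [wait]  node(4,3) S=211.6352 payoff=0.0000 vs cont=0.0000 → 0.0000 [wait]  node(4,4) S=281.6415 payoff=0.0000 vs cont=0.0000 → 0.0000 [wait]  ⇒ S*(4)=119.5006
t_3: node(3,0) S=103.5895 payoff=44.1005 vs cont=42.3416 → 44.1005 [stop]  node(3,1) S=137.8557 payoff=9.8343 vs cont=16.1493 → 16.1493 [wait]  node(3,2) S=183.4567 payoff=0.0000 vs cont=2.3396 → 2.3396 [wait]  node(3,3) S=244.1419 payoff=0.0000 vs cont=0.0000 → 0.0000 [wait]  ⇒ S*(3)=103.5895
t_2: node(2,0) S=119.5006 payoff=28.1894 vs cont=29.5901 → 29.5901 [wait]  node(2,1) S=159.0300 payoff=0.0000 vs cont=9.0474 → 9.0474 [wait]  node(2,2) S=211.6352 payoff=0.0000 vs cont=1.1411 → 1.1411 [wait]  ⇒ S*(2)=-
t_1: node(1,0) S=137.8557 payoff=9.8343 vs cont=18.9593 → 18.9593 [wait]  node(1,1) S=183.4567 payoff=0.0000 vs cont=4.9838 → 4.9838 [wait]  ⇒ S*(1)=-
t_0: node(0,0) S=159.0300 payoff=0.0000 vs cont=11.7410 → 11.7410 [wait]  ⇒ S*(0)=-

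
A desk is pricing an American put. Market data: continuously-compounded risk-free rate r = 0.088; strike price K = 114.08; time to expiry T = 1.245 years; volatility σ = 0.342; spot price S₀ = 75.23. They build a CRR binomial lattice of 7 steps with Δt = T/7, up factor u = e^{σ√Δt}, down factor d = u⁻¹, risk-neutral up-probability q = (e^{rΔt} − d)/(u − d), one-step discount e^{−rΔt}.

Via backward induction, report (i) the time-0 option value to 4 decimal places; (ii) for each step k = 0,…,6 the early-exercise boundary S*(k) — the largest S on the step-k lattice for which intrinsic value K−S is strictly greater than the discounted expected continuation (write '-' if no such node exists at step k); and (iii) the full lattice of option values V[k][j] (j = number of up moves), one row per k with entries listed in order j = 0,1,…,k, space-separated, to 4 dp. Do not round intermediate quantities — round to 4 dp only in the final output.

Δt=0.17786  u=1.15515  d=0.86569  q=0.51850  discount=0.98447
step 7 (expiry): payoffs max(K−S,0) = 86.6695 77.5041 65.2740 48.9544 27.1779 0.0000 0.0000 0.0000
step 6: (k=6,j=0): S=31.6633, (K−S)⁺=82.4167, hold=80.6451 ⇒ V=82.4167 exercise | (k=6,j=1): S=42.2507, (K−S)⁺=71.8293, hold=70.0576 ⇒ V=71.8293 exercise | (k=6,j=2): S=56.3784, (K−S)⁺=57.7016, hold=55.9300 ⇒ V=57.7016 exercise | (k=6,j=3): S=75.2300, (K−S)⁺=38.8500, hold=37.0784 ⇒ V=38.8500 exercise | (k=6,j=4): S=100.3851, (K−S)⁺=13.6949, hold=12.8829 ⇒ V=13.6949 exercise | (k=6,j=5): S=133.9516, (K−S)⁺=0.0000, hold=0.0000 ⇒ V=0.0000 continue | (k=6,j=6): S=178.7418, (K−S)⁺=0.0000, hold=0.0000 ⇒ V=0.0000 continue  boundary S*=100.3851
step 5: (k=5,j=0): S=36.5759, (K−S)⁺=77.5041, hold=75.7325 ⇒ V=77.5041 exercise | (k=5,j=1): S=48.8060, (K−S)⁺=65.2740, hold=63.5024 ⇒ V=65.2740 exercise | (k=5,j=2): S=65.1256, (K−S)⁺=48.9544, hold=47.1828 ⇒ V=48.9544 exercise | (k=5,j=3): S=86.9021, (K−S)⁺=27.1779, hold=25.4063 ⇒ V=27.1779 exercise | (k=5,j=4): S=115.9601, (K−S)⁺=0.0000, hold=6.4917 ⇒ V=6.4917 continue | (k=5,j=5): S=154.7344, (K−S)⁺=0.0000, hold=0.0000 ⇒ V=0.0000 continue  boundary S*=86.9021
step 4: (k=4,j=0): S=42.2507, (K−S)⁺=71.8293, hold=70.0576 ⇒ V=71.8293 exercise | (k=4,j=1): S=56.3784, (K−S)⁺=57.7016, hold=55.9300 ⇒ V=57.7016 exercise | (k=4,j=2): S=75.2300, (K−S)⁺=38.8500, hold=37.0784 ⇒ V=38.8500 exercise | (k=4,j=3): S=100.3851, (K−S)⁺=13.6949, hold=16.1966 ⇒ V=16.1966 continue | (k=4,j=4): S=133.9516, (K−S)⁺=0.0000, hold=3.0772 ⇒ V=3.0772 continue  boundary S*=75.2300
step 3: (k=3,j=0): S=48.8060, (K−S)⁺=65.2740, hold=63.5024 ⇒ V=65.2740 exercise | (k=3,j=1): S=65.1256, (K−S)⁺=48.9544, hold=47.1828 ⇒ V=48.9544 exercise | (k=3,j=2): S=86.9021, (K−S)⁺=27.1779, hold=26.6833 ⇒ V=27.1779 exercise | (k=3,j=3): S=115.9601, (K−S)⁺=0.0000, hold=9.2483 ⇒ V=9.2483 continue  boundary S*=86.9021
step 2: (k=2,j=0): S=56.3784, (K−S)⁺=57.7016, hold=55.9300 ⇒ V=57.7016 exercise | (k=2,j=1): S=75.2300, (K−S)⁺=38.8500, hold=37.0784 ⇒ V=38.8500 exercise | (k=2,j=2): S=100.3851, (K−S)⁺=13.6949, hold=17.6037 ⇒ V=17.6037 continue  boundary S*=75.2300
step 1: (k=1,j=0): S=65.1256, (K−S)⁺=48.9544, hold=47.1828 ⇒ V=48.9544 exercise | (k=1,j=1): S=86.9021, (K−S)⁺=27.1779, hold=27.4016 ⇒ V=27.4016 continue  boundary S*=65.1256
step 0: (k=0,j=0): S=75.2300, (K−S)⁺=38.8500, hold=37.1925 ⇒ V=38.8500 exercise  boundary S*=75.2300

price = 38.8500
boundary = 75.2300 65.1256 75.2300 86.9021 75.2300 86.9021 100.3851
tree:
38.8500
48.9544 27.4016
57.7016 38.8500 17.6037
65.2740 48.9544 27.1779 9.2483
71.8293 57.7016 38.8500 16.1966 3.0772
77.5041 65.2740 48.9544 27.1779 6.4917 0.0000
82.4167 71.8293 57.7016 38.8500 13.6949 0.0000 0.0000
86.6695 77.5041 65.2740 48.9544 27.1779 0.0000 0.0000 0.0000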